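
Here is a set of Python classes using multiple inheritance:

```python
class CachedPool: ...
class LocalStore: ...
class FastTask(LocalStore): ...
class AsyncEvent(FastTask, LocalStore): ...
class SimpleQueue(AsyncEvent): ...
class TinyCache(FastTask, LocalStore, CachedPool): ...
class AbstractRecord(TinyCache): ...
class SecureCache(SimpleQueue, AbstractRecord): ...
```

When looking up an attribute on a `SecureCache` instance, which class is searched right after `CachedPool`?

object

L[SecureCache] = SecureCache + merge(L[SimpleQueue], L[AbstractRecord], [SimpleQueue AbstractRecord])
  take SimpleQueue:  [SimpleQueue AsyncEvent FastTask LocalStore object] + [AbstractRecord TinyCache FastTask LocalStore CachedPool object] + [SimpleQueue AbstractRecord]
  take AsyncEvent:  [AsyncEvent FastTask LocalStore object] + [AbstractRecord TinyCache FastTask LocalStore CachedPool object] + [AbstractRecord]
  take AbstractRecord:  [FastTask LocalStore object] + [AbstractRecord TinyCache FastTask LocalStore CachedPool object] + [AbstractRecord]
  take TinyCache:  [FastTask LocalStore object] + [TinyCache FastTask LocalStore CachedPool object]
  take FastTask:  [FastTask LocalStore object] + [FastTask LocalStore CachedPool object]
  take LocalStore:  [LocalStore object] + [LocalStore CachedPool object]
  take CachedPool:  [object] + [CachedPool object]
  take object:  [object] + [object]
MRO: SecureCache SimpleQueue AsyncEvent AbstractRecord TinyCache FastTask LocalStore CachedPool object
CachedPool is at position 7; next is object.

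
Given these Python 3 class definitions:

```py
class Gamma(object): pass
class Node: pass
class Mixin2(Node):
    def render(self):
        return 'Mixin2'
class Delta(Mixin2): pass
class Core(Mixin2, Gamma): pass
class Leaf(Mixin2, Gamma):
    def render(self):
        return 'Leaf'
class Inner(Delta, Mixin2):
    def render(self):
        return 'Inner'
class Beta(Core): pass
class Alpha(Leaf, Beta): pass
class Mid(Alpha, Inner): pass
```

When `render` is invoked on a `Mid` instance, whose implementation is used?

L[Mid] = Mid + merge(L[Alpha], L[Inner], [Alpha Inner])
  take Alpha:  [Alpha Leaf Beta Core Mixin2 Node Gamma object] + [Inner Delta Mixin2 Node object] + [Alpha Inner]
  take Leaf:  [Leaf Beta Core Mixin2 Node Gamma object] + [Inner Delta Mixin2 Node object] + [Inner]
  take Beta:  [Beta Core Mixin2 Node Gamma object] + [Inner Delta Mixin2 Node object] + [Inner]
  take Core:  [Core Mixin2 Node Gamma object] + [Inner Delta Mixin2 Node object] + [Inner]
  take Inner:  [Mixin2 Node Gamma object] + [Inner Delta Mixin2 Node object] + [Inner]
  take Delta:  [Mixin2 Node Gamma object] + [Delta Mixin2 Node object]
  take Mixin2:  [Mixin2 Node Gamma object] + [Mixin2 Node object]
  take Node:  [Node Gamma object] + [Node object]
  take Gamma:  [Gamma object] + [object]
  take object:  [object] + [object]
MRO: Mid Alpha Leaf Beta Core Inner Delta Mixin2 Node Gamma object
render is defined in: Inner, Leaf, Mixin2. First along the MRO is Leaf.

Leaf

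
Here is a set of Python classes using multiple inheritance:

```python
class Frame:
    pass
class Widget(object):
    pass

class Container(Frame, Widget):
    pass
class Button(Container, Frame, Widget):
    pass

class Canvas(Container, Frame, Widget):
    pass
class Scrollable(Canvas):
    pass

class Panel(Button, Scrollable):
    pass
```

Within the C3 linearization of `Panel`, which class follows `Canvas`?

L[Panel] = Panel + merge(L[Button], L[Scrollable], [Button Scrollable])
  take Button:  [Button Container Frame Widget object] + [Scrollable Canvas Container Frame Widget object] + [Button Scrollable]
  take Scrollable:  [Container Frame Widget object] + [Scrollable Canvas Container Frame Widget object] + [Scrollable]
  take Canvas:  [Container Frame Widget object] + [Canvas Container Frame Widget object]
  take Container:  [Container Frame Widget object] + [Container Frame Widget object]
  take Frame:  [Frame Widget object] + [Frame Widget object]
  take Widget:  [Widget object] + [Widget object]
  take object:  [object] + [object]
MRO: Panel Button Scrollable Canvas Container Frame Widget object
Canvas is at position 3; next is Container.

Container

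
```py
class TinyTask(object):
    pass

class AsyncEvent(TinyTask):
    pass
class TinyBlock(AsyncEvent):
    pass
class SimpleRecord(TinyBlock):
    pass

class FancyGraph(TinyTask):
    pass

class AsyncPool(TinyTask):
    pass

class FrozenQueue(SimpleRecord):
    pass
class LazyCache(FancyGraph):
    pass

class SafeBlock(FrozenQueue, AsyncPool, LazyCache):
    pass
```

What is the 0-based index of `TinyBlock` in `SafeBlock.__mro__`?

3

L[SafeBlock] = SafeBlock + merge(L[FrozenQueue], L[AsyncPool], L[LazyCache], [FrozenQueue AsyncPool LazyCache])
  take FrozenQueue:  [FrozenQueue SimpleRecord TinyBlock AsyncEvent TinyTask object] + [AsyncPool TinyTask object] + [LazyCache FancyGraph TinyTask object] + [FrozenQueue AsyncPool LazyCache]
  take SimpleRecord:  [SimpleRecord TinyBlock AsyncEvent TinyTask object] + [AsyncPool TinyTask object] + [LazyCache FancyGraph TinyTask object] + [AsyncPool LazyCache]
  take TinyBlock:  [TinyBlock AsyncEvent TinyTask object] + [AsyncPool TinyTask object] + [LazyCache FancyGraph TinyTask object] + [AsyncPool LazyCache]
  take AsyncEvent:  [AsyncEvent TinyTask object] + [AsyncPool TinyTask object] + [LazyCache FancyGraph TinyTask object] + [AsyncPool LazyCache]
  take AsyncPool:  [TinyTask object] + [AsyncPool TinyTask object] + [LazyCache FancyGraph TinyTask object] + [AsyncPool LazyCache]
  take LazyCache:  [TinyTask object] + [TinyTask object] + [LazyCache FancyGraph TinyTask object] + [LazyCache]
  take FancyGraph:  [TinyTask object] + [TinyTask object] + [FancyGraph TinyTask object]
  take TinyTask:  [TinyTask object] + [TinyTask object] + [TinyTask object]
  take object:  [object] + [object] + [object]
MRO: SafeBlock FrozenQueue SimpleRecord TinyBlock AsyncEvent AsyncPool LazyCache FancyGraph TinyTask object
TinyBlock sits at index 3.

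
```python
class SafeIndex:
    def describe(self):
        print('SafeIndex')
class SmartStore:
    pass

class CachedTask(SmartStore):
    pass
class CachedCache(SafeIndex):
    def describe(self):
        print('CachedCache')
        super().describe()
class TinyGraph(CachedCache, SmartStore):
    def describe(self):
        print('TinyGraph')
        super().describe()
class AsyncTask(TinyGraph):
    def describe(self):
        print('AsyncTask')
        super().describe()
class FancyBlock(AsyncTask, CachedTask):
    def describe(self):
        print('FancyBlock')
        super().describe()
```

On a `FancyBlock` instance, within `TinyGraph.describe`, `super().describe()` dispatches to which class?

L[FancyBlock] = FancyBlock + merge(L[AsyncTask], L[CachedTask], [AsyncTask CachedTask])
  take AsyncTask:  [AsyncTask TinyGraph CachedCache SafeIndex SmartStore object] + [CachedTask SmartStore object] + [AsyncTask CachedTask]
  take TinyGraph:  [TinyGraph CachedCache SafeIndex SmartStore object] + [CachedTask SmartStore object] + [CachedTask]
  take CachedCache:  [CachedCache SafeIndex SmartStore object] + [CachedTask SmartStore object] + [CachedTask]
  take SafeIndex:  [SafeIndex SmartStore object] + [CachedTask SmartStore object] + [CachedTask]
  take CachedTask:  [SmartStore object] + [CachedTask SmartStore object] + [CachedTask]
  take SmartStore:  [SmartStore object] + [SmartStore object]
  take object:  [object] + [object]
MRO: FancyBlock AsyncTask TinyGraph CachedCache SafeIndex CachedTask SmartStore object
super() in TinyGraph.describe on a FancyBlock instance goes to the class after TinyGraph in FancyBlock's MRO: CachedCache.

CachedCache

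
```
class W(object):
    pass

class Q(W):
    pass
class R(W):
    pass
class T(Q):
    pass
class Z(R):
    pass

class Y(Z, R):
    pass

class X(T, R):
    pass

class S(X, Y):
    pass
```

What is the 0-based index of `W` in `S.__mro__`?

L[S] = S + merge(L[X], L[Y], [X Y])
  take X:  [X T Q R W object] + [Y Z R W object] + [X Y]
  take T:  [T Q R W object] + [Y Z R W object] + [Y]
  take Q:  [Q R W object] + [Y Z R W object] + [Y]
  take Y:  [R W object] + [Y Z R W object] + [Y]
  take Z:  [R W object] + [Z R W object]
  take R:  [R W object] + [R W object]
  take W:  [W object] + [W object]
  take object:  [object] + [object]
MRO: S X T Q Y Z R W object
W sits at index 7.

7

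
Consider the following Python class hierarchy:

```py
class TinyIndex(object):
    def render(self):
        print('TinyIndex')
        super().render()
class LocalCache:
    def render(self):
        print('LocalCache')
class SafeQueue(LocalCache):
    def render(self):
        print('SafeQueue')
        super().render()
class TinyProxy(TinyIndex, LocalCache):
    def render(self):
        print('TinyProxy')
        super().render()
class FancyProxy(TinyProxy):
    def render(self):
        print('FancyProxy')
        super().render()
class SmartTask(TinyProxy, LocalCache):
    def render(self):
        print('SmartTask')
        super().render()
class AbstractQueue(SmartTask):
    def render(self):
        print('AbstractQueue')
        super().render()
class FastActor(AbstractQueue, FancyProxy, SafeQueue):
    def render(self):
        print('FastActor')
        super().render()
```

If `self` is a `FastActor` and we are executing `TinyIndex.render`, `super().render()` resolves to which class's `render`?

L[FastActor] = FastActor + merge(L[AbstractQueue], L[FancyProxy], L[SafeQueue], [AbstractQueue FancyProxy SafeQueue])
  take AbstractQueue:  [AbstractQueue SmartTask TinyProxy TinyIndex LocalCache object] + [FancyProxy TinyProxy TinyIndex LocalCache object] + [SafeQueue LocalCache object] + [AbstractQueue FancyProxy SafeQueue]
  take SmartTask:  [SmartTask TinyProxy TinyIndex LocalCache object] + [FancyProxy TinyProxy TinyIndex LocalCache object] + [SafeQueue LocalCache object] + [FancyProxy SafeQueue]
  take FancyProxy:  [TinyProxy TinyIndex LocalCache object] + [FancyProxy TinyProxy TinyIndex LocalCache object] + [SafeQueue LocalCache object] + [FancyProxy SafeQueue]
  take TinyProxy:  [TinyProxy TinyIndex LocalCache object] + [TinyProxy TinyIndex LocalCache object] + [SafeQueue LocalCache object] + [SafeQueue]
  take TinyIndex:  [TinyIndex LocalCache object] + [TinyIndex LocalCache object] + [SafeQueue LocalCache object] + [SafeQueue]
  take SafeQueue:  [LocalCache object] + [LocalCache object] + [SafeQueue LocalCache object] + [SafeQueue]
  take LocalCache:  [LocalCache object] + [LocalCache object] + [LocalCache object]
  take object:  [object] + [object] + [object]
MRO: FastActor AbstractQueue SmartTask FancyProxy TinyProxy TinyIndex SafeQueue LocalCache object
super() in TinyIndex.render on a FastActor instance goes to the class after TinyIndex in FastActor's MRO: SafeQueue.

SafeQueue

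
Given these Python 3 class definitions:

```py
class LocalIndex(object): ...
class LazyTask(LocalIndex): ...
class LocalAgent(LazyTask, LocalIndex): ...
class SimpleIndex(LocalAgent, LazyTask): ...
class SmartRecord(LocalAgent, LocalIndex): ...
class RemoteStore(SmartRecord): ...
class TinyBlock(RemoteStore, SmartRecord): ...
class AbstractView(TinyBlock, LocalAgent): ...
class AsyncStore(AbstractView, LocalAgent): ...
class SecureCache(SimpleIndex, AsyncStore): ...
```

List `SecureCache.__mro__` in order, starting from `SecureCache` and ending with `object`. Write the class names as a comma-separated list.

SecureCache, SimpleIndex, AsyncStore, AbstractView, TinyBlock, RemoteStore, SmartRecord, LocalAgent, LazyTask, LocalIndex, object

L[SecureCache] = SecureCache + merge(L[SimpleIndex], L[AsyncStore], [SimpleIndex AsyncStore])
  take SimpleIndex:  [SimpleIndex LocalAgent LazyTask LocalIndex object] + [AsyncStore AbstractView TinyBlock RemoteStore SmartRecord LocalAgent LazyTask LocalIndex object] + [SimpleIndex AsyncStore]
  take AsyncStore:  [LocalAgent LazyTask LocalIndex object] + [AsyncStore AbstractView TinyBlock RemoteStore SmartRecord LocalAgent LazyTask LocalIndex object] + [AsyncStore]
  take AbstractView:  [LocalAgent LazyTask LocalIndex object] + [AbstractView TinyBlock RemoteStore SmartRecord LocalAgent LazyTask LocalIndex object]
  take TinyBlock:  [LocalAgent LazyTask LocalIndex object] + [TinyBlock RemoteStore SmartRecord LocalAgent LazyTask LocalIndex object]
  take RemoteStore:  [LocalAgent LazyTask LocalIndex object] + [RemoteStore SmartRecord LocalAgent LazyTask LocalIndex object]
  take SmartRecord:  [LocalAgent LazyTask LocalIndex object] + [SmartRecord LocalAgent LazyTask LocalIndex object]
  take LocalAgent:  [LocalAgent LazyTask LocalIndex object] + [LocalAgent LazyTask LocalIndex object]
  take LazyTask:  [LazyTask LocalIndex object] + [LazyTask LocalIndex object]
  take LocalIndex:  [LocalIndex object] + [LocalIndex object]
  take object:  [object] + [object]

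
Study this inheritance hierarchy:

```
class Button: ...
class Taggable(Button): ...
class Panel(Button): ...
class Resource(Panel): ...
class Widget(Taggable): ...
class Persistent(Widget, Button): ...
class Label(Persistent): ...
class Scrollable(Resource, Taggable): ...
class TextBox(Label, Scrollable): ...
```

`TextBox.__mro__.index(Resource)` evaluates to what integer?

5

L[TextBox] = TextBox + merge(L[Label], L[Scrollable], [Label Scrollable])
  take Label:  [Label Persistent Widget Taggable Button object] + [Scrollable Resource Panel Taggable Button object] + [Label Scrollable]
  take Persistent:  [Persistent Widget Taggable Button object] + [Scrollable Resource Panel Taggable Button object] + [Scrollable]
  take Widget:  [Widget Taggable Button object] + [Scrollable Resource Panel Taggable Button object] + [Scrollable]
  take Scrollable:  [Taggable Button object] + [Scrollable Resource Panel Taggable Button object] + [Scrollable]
  take Resource:  [Taggable Button object] + [Resource Panel Taggable Button object]
  take Panel:  [Taggable Button object] + [Panel Taggable Button object]
  take Taggable:  [Taggable Button object] + [Taggable Button object]
  take Button:  [Button object] + [Button object]
  take object:  [object] + [object]
MRO: TextBox Label Persistent Widget Scrollable Resource Panel Taggable Button object
Resource sits at index 5.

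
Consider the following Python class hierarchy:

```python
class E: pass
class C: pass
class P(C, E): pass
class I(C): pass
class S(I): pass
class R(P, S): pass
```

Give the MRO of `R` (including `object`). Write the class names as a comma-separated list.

L[R] = R + merge(L[P], L[S], [P S])
  take P:  [P C E object] + [S I C object] + [P S]
  take S:  [C E object] + [S I C object] + [S]
  take I:  [C E object] + [I C object]
  take C:  [C E object] + [C object]
  take E:  [E object] + [object]
  take object:  [object] + [object]

R, P, S, I, C, E, object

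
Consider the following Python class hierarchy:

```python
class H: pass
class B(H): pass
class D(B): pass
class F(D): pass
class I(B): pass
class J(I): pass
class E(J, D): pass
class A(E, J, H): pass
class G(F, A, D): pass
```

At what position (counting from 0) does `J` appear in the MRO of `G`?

4

L[G] = G + merge(L[F], L[A], L[D], [F A D])
  take F:  [F D B H object] + [A E J I D B H object] + [D B H object] + [F A D]
  take A:  [D B H object] + [A E J I D B H object] + [D B H object] + [A D]
  take E:  [D B H object] + [E J I D B H object] + [D B H object] + [D]
  take J:  [D B H object] + [J I D B H object] + [D B H object] + [D]
  take I:  [D B H object] + [I D B H object] + [D B H object] + [D]
  take D:  [D B H object] + [D B H object] + [D B H object] + [D]
  take B:  [B H object] + [B H object] + [B H object]
  take H:  [H object] + [H object] + [H object]
  take object:  [object] + [object] + [object]
MRO: G F A E J I D B H object
J sits at index 4.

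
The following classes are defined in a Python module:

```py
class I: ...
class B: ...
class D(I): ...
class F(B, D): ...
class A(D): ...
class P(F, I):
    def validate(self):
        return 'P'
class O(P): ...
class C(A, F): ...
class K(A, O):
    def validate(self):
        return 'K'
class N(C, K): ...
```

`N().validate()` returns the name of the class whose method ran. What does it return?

K

L[N] = N + merge(L[C], L[K], [C K])
  take C:  [C A F B D I object] + [K A O P F B D I object] + [C K]
  take K:  [A F B D I object] + [K A O P F B D I object] + [K]
  take A:  [A F B D I object] + [A O P F B D I object]
  take O:  [F B D I object] + [O P F B D I object]
  take P:  [F B D I object] + [P F B D I object]
  take F:  [F B D I object] + [F B D I object]
  take B:  [B D I object] + [B D I object]
  take D:  [D I object] + [D I object]
  take I:  [I object] + [I object]
  take object:  [object] + [object]
MRO: N C K A O P F B D I object
validate is defined in: K, P. First along the MRO is K.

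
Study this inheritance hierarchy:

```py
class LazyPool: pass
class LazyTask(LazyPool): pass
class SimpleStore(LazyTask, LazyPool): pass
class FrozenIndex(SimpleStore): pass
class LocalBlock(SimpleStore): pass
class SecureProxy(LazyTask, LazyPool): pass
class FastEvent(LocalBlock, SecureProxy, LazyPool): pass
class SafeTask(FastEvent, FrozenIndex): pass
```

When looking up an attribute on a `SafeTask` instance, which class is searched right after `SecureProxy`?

L[SafeTask] = SafeTask + merge(L[FastEvent], L[FrozenIndex], [FastEvent FrozenIndex])
  take FastEvent:  [FastEvent LocalBlock SimpleStore SecureProxy LazyTask LazyPool object] + [FrozenIndex SimpleStore LazyTask LazyPool object] + [FastEvent FrozenIndex]
  take LocalBlock:  [LocalBlock SimpleStore SecureProxy LazyTask LazyPool object] + [FrozenIndex SimpleStore LazyTask LazyPool object] + [FrozenIndex]
  take FrozenIndex:  [SimpleStore SecureProxy LazyTask LazyPool object] + [FrozenIndex SimpleStore LazyTask LazyPool object] + [FrozenIndex]
  take SimpleStore:  [SimpleStore SecureProxy LazyTask LazyPool object] + [SimpleStore LazyTask LazyPool object]
  take SecureProxy:  [SecureProxy LazyTask LazyPool object] + [LazyTask LazyPool object]
  take LazyTask:  [LazyTask LazyPool object] + [LazyTask LazyPool object]
  take LazyPool:  [LazyPool object] + [LazyPool object]
  take object:  [object] + [object]
MRO: SafeTask FastEvent LocalBlock FrozenIndex SimpleStore SecureProxy LazyTask LazyPool object
SecureProxy is at position 5; next is LazyTask.

LazyTask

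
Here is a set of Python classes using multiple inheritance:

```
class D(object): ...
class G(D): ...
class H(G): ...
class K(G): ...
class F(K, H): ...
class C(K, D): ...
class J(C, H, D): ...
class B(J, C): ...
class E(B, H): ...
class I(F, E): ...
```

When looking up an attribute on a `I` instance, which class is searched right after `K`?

H

L[I] = I + merge(L[F], L[E], [F E])
  take F:  [F K H G D object] + [E B J C K H G D object] + [F E]
  take E:  [K H G D object] + [E B J C K H G D object] + [E]
  take B:  [K H G D object] + [B J C K H G D object]
  take J:  [K H G D object] + [J C K H G D object]
  take C:  [K H G D object] + [C K H G D object]
  take K:  [K H G D object] + [K H G D object]
  take H:  [H G D object] + [H G D object]
  take G:  [G D object] + [G D object]
  take D:  [D object] + [D object]
  take object:  [object] + [object]
MRO: I F E B J C K H G D object
K is at position 6; next is H.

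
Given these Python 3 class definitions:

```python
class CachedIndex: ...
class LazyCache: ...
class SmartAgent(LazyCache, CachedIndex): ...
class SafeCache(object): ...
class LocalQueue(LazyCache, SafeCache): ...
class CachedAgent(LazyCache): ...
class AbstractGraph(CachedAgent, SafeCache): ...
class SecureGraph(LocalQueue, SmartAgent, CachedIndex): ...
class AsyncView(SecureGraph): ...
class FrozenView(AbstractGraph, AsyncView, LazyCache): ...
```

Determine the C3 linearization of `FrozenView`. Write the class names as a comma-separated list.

FrozenView, AbstractGraph, CachedAgent, AsyncView, SecureGraph, LocalQueue, SmartAgent, LazyCache, SafeCache, CachedIndex, object

L[FrozenView] = FrozenView + merge(L[AbstractGraph], L[AsyncView], L[LazyCache], [AbstractGraph AsyncView LazyCache])
  take AbstractGraph:  [AbstractGraph CachedAgent LazyCache SafeCache object] + [AsyncView SecureGraph LocalQueue SmartAgent LazyCache SafeCache CachedIndex object] + [LazyCache object] + [AbstractGraph AsyncView LazyCache]
  take CachedAgent:  [CachedAgent LazyCache SafeCache object] + [AsyncView SecureGraph LocalQueue SmartAgent LazyCache SafeCache CachedIndex object] + [LazyCache object] + [AsyncView LazyCache]
  take AsyncView:  [LazyCache SafeCache object] + [AsyncView SecureGraph LocalQueue SmartAgent LazyCache SafeCache CachedIndex object] + [LazyCache object] + [AsyncView LazyCache]
  take SecureGraph:  [LazyCache SafeCache object] + [SecureGraph LocalQueue SmartAgent LazyCache SafeCache CachedIndex object] + [LazyCache object] + [LazyCache]
  take LocalQueue:  [LazyCache SafeCache object] + [LocalQueue SmartAgent LazyCache SafeCache CachedIndex object] + [LazyCache object] + [LazyCache]
  take SmartAgent:  [LazyCache SafeCache object] + [SmartAgent LazyCache SafeCache CachedIndex object] + [LazyCache object] + [LazyCache]
  take LazyCache:  [LazyCache SafeCache object] + [LazyCache SafeCache CachedIndex object] + [LazyCache object] + [LazyCache]
  take SafeCache:  [SafeCache object] + [SafeCache CachedIndex object] + [object]
  take CachedIndex:  [object] + [CachedIndex object] + [object]
  take object:  [object] + [object] + [object]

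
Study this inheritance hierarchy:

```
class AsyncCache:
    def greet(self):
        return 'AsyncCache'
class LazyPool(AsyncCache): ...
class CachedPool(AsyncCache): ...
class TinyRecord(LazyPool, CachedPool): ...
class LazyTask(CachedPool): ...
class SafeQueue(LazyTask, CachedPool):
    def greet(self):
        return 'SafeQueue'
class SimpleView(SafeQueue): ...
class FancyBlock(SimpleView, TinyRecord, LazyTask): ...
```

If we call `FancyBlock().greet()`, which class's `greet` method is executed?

SafeQueue

L[FancyBlock] = FancyBlock + merge(L[SimpleView], L[TinyRecord], L[LazyTask], [SimpleView TinyRecord LazyTask])
  take SimpleView:  [SimpleView SafeQueue LazyTask CachedPool AsyncCache object] + [TinyRecord LazyPool CachedPool AsyncCache object] + [LazyTask CachedPool AsyncCache object] + [SimpleView TinyRecord LazyTask]
  take SafeQueue:  [SafeQueue LazyTask CachedPool AsyncCache object] + [TinyRecord LazyPool CachedPool AsyncCache object] + [LazyTask CachedPool AsyncCache object] + [TinyRecord LazyTask]
  take TinyRecord:  [LazyTask CachedPool AsyncCache object] + [TinyRecord LazyPool CachedPool AsyncCache object] + [LazyTask CachedPool AsyncCache object] + [TinyRecord LazyTask]
  take LazyTask:  [LazyTask CachedPool AsyncCache object] + [LazyPool CachedPool AsyncCache object] + [LazyTask CachedPool AsyncCache object] + [LazyTask]
  take LazyPool:  [CachedPool AsyncCache object] + [LazyPool CachedPool AsyncCache object] + [CachedPool AsyncCache object]
  take CachedPool:  [CachedPool AsyncCache object] + [CachedPool AsyncCache object] + [CachedPool AsyncCache object]
  take AsyncCache:  [AsyncCache object] + [AsyncCache object] + [AsyncCache object]
  take object:  [object] + [object] + [object]
MRO: FancyBlock SimpleView SafeQueue TinyRecord LazyTask LazyPool CachedPool AsyncCache object
greet is defined in: AsyncCache, SafeQueue. First along the MRO is SafeQueue.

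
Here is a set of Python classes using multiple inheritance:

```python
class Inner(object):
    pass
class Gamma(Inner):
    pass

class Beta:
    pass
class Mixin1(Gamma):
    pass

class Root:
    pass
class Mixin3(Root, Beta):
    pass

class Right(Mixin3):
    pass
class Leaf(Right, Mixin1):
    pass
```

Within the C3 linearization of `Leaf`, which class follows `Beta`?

Mixin1

L[Leaf] = Leaf + merge(L[Right], L[Mixin1], [Right Mixin1])
  take Right:  [Right Mixin3 Root Beta object] + [Mixin1 Gamma Inner object] + [Right Mixin1]
  take Mixin3:  [Mixin3 Root Beta object] + [Mixin1 Gamma Inner object] + [Mixin1]
  take Root:  [Root Beta object] + [Mixin1 Gamma Inner object] + [Mixin1]
  take Beta:  [Beta object] + [Mixin1 Gamma Inner object] + [Mixin1]
  take Mixin1:  [object] + [Mixin1 Gamma Inner object] + [Mixin1]
  take Gamma:  [object] + [Gamma Inner object]
  take Inner:  [object] + [Inner object]
  take object:  [object] + [object]
MRO: Leaf Right Mixin3 Root Beta Mixin1 Gamma Inner object
Beta is at position 4; next is Mixin1.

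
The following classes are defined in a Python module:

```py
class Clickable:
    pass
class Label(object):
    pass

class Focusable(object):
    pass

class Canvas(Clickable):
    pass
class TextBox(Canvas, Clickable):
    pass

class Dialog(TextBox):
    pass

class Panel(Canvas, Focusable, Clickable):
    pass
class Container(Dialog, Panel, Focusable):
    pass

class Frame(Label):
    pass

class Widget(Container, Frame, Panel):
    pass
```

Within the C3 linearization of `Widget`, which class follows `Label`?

L[Widget] = Widget + merge(L[Container], L[Frame], L[Panel], [Container Frame Panel])
  take Container:  [Container Dialog TextBox Panel Canvas Focusable Clickable object] + [Frame Label object] + [Panel Canvas Focusable Clickable object] + [Container Frame Panel]
  take Dialog:  [Dialog TextBox Panel Canvas Focusable Clickable object] + [Frame Label object] + [Panel Canvas Focusable Clickable object] + [Frame Panel]
  take TextBox:  [TextBox Panel Canvas Focusable Clickable object] + [Frame Label object] + [Panel Canvas Focusable Clickable object] + [Frame Panel]
  take Frame:  [Panel Canvas Focusable Clickable object] + [Frame Label object] + [Panel Canvas Focusable Clickable object] + [Frame Panel]
  take Panel:  [Panel Canvas Focusable Clickable object] + [Label object] + [Panel Canvas Focusable Clickable object] + [Panel]
  take Canvas:  [Canvas Focusable Clickable object] + [Label object] + [Canvas Focusable Clickable object]
  take Focusable:  [Focusable Clickable object] + [Label object] + [Focusable Clickable object]
  take Clickable:  [Clickable object] + [Label object] + [Clickable object]
  take Label:  [object] + [Label object] + [object]
  take object:  [object] + [object] + [object]
MRO: Widget Container Dialog TextBox Frame Panel Canvas Focusable Clickable Label object
Label is at position 9; next is object.

object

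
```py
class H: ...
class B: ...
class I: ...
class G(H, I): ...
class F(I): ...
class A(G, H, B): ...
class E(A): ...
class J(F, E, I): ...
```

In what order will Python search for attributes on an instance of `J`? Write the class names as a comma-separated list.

J, F, E, A, G, H, I, B, object

L[J] = J + merge(L[F], L[E], L[I], [F E I])
  take F:  [F I object] + [E A G H I B object] + [I object] + [F E I]
  take E:  [I object] + [E A G H I B object] + [I object] + [E I]
  take A:  [I object] + [A G H I B object] + [I object] + [I]
  take G:  [I object] + [G H I B object] + [I object] + [I]
  take H:  [I object] + [H I B object] + [I object] + [I]
  take I:  [I object] + [I B object] + [I object] + [I]
  take B:  [object] + [B object] + [object]
  take object:  [object] + [object] + [object]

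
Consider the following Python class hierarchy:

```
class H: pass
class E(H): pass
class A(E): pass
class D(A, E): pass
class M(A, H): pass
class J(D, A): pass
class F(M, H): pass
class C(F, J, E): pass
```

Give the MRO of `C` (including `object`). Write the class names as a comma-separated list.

L[C] = C + merge(L[F], L[J], L[E], [F J E])
  take F:  [F M A E H object] + [J D A E H object] + [E H object] + [F J E]
  take M:  [M A E H object] + [J D A E H object] + [E H object] + [J E]
  take J:  [A E H object] + [J D A E H object] + [E H object] + [J E]
  take D:  [A E H object] + [D A E H object] + [E H object] + [E]
  take A:  [A E H object] + [A E H object] + [E H object] + [E]
  take E:  [E H object] + [E H object] + [E H object] + [E]
  take H:  [H object] + [H object] + [H object]
  take object:  [object] + [object] + [object]

C, F, M, J, D, A, E, H, object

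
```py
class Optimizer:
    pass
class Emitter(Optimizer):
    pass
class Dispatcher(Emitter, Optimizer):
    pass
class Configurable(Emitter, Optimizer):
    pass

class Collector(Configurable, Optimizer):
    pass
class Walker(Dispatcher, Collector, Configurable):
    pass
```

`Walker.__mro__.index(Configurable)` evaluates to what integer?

L[Walker] = Walker + merge(L[Dispatcher], L[Collector], L[Configurable], [Dispatcher Collector Configurable])
  take Dispatcher:  [Dispatcher Emitter Optimizer object] + [Collector Configurable Emitter Optimizer object] + [Configurable Emitter Optimizer object] + [Dispatcher Collector Configurable]
  take Collector:  [Emitter Optimizer object] + [Collector Configurable Emitter Optimizer object] + [Configurable Emitter Optimizer object] + [Collector Configurable]
  take Configurable:  [Emitter Optimizer object] + [Configurable Emitter Optimizer object] + [Configurable Emitter Optimizer object] + [Configurable]
  take Emitter:  [Emitter Optimizer object] + [Emitter Optimizer object] + [Emitter Optimizer object]
  take Optimizer:  [Optimizer object] + [Optimizer object] + [Optimizer object]
  take object:  [object] + [object] + [object]
MRO: Walker Dispatcher Collector Configurable Emitter Optimizer object
Configurable sits at index 3.

3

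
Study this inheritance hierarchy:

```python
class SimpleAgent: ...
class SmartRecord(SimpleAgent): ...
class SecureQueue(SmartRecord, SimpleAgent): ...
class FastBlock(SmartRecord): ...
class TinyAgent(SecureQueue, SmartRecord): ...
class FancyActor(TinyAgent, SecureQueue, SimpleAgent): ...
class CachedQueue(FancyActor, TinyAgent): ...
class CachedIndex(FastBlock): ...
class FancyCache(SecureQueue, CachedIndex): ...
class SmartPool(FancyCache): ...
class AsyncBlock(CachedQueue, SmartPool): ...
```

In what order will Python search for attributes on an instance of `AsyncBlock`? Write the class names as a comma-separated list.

AsyncBlock, CachedQueue, FancyActor, TinyAgent, SmartPool, FancyCache, SecureQueue, CachedIndex, FastBlock, SmartRecord, SimpleAgent, object

L[AsyncBlock] = AsyncBlock + merge(L[CachedQueue], L[SmartPool], [CachedQueue SmartPool])
  take CachedQueue:  [CachedQueue FancyActor TinyAgent SecureQueue SmartRecord SimpleAgent object] + [SmartPool FancyCache SecureQueue CachedIndex FastBlock SmartRecord SimpleAgent object] + [CachedQueue SmartPool]
  take FancyActor:  [FancyActor TinyAgent SecureQueue SmartRecord SimpleAgent object] + [SmartPool FancyCache SecureQueue CachedIndex FastBlock SmartRecord SimpleAgent object] + [SmartPool]
  take TinyAgent:  [TinyAgent SecureQueue SmartRecord SimpleAgent object] + [SmartPool FancyCache SecureQueue CachedIndex FastBlock SmartRecord SimpleAgent object] + [SmartPool]
  take SmartPool:  [SecureQueue SmartRecord SimpleAgent object] + [SmartPool FancyCache SecureQueue CachedIndex FastBlock SmartRecord SimpleAgent object] + [SmartPool]
  take FancyCache:  [SecureQueue SmartRecord SimpleAgent object] + [FancyCache SecureQueue CachedIndex FastBlock SmartRecord SimpleAgent object]
  take SecureQueue:  [SecureQueue SmartRecord SimpleAgent object] + [SecureQueue CachedIndex FastBlock SmartRecord SimpleAgent object]
  take CachedIndex:  [SmartRecord SimpleAgent object] + [CachedIndex FastBlock SmartRecord SimpleAgent object]
  take FastBlock:  [SmartRecord SimpleAgent object] + [FastBlock SmartRecord SimpleAgent object]
  take SmartRecord:  [SmartRecord SimpleAgent object] + [SmartRecord SimpleAgent object]
  take SimpleAgent:  [SimpleAgent object] + [SimpleAgent object]
  take object:  [object] + [object]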